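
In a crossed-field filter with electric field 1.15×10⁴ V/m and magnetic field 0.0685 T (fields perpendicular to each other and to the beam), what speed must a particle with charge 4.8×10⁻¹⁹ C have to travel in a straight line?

For undeflected motion the electric and magnetic forces balance: qE = qvB.
v = E/B = 1.15×10⁴/0.0685 = 1.68×10⁵ m/s.

v = 1.68×10⁵ m/s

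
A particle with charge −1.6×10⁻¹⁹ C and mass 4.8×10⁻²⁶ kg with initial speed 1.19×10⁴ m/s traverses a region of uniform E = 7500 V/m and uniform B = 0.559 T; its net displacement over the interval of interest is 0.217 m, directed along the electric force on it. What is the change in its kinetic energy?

The magnetic force is always ⟂ v and does no work; only the electric force changes KE.
ΔKE = F_E · d = |q|E d = (1.6×10⁻¹⁹)(7500)(0.217) ≈ 2.60×10⁻¹⁶ J.

ΔKE ≈ 2.60×10⁻¹⁶ J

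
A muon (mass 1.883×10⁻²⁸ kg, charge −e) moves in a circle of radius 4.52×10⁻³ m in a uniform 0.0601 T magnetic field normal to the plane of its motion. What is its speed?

From |q|vB = mv²/r, v = |q|Br/m.
v = (1.602×10⁻¹⁹)(0.0601)(4.52×10⁻³)/1.883×10⁻²⁸ ≈ 2.31×10⁵ m/s.

v ≈ 2.31×10⁵ m/s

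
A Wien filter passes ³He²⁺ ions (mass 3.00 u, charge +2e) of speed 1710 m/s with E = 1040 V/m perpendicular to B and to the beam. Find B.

B = 0.608 T

Balance of forces in the selector: qE = qvB ⇒ B = E/v.
B = 1040/1710 = 0.608 T.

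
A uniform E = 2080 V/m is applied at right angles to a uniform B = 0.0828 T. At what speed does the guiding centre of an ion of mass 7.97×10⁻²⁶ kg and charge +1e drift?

v_d ≈ 2.51×10⁴ m/s

The steady drift has the magnetic force balancing the electric force, so v_d = E/B.
v_d = 2080/0.0828 = 2.51×10⁴ m/s.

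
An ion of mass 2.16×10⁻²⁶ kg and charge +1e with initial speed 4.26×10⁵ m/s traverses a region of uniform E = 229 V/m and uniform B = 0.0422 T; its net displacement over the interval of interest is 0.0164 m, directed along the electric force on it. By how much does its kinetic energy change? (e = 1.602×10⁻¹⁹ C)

ΔKE ≈ 6.02×10⁻¹⁹ J

The magnetic force is always ⟂ v and does no work; only the electric force changes KE.
ΔKE = F_E · d = |q|E d = (1.602×10⁻¹⁹)(229)(0.0164) ≈ 6.02×10⁻¹⁹ J.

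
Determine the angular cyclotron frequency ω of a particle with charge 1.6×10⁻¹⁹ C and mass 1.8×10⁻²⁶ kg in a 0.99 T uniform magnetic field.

ω ≈ 8.8×10⁶ rad/s

ω = |q|B/m.
ω = (1.6×10⁻¹⁹)(0.99)/1.8×10⁻²⁶ ≈ 8.8×10⁶ rad/s.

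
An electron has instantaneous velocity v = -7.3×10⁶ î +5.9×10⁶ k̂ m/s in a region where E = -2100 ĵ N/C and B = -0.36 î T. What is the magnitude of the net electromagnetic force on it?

v×B = (0, -2.12×10⁶, 0) N/C.
E + v×B = (0, -2.13×10⁶, 0) N/C.
F = q(E + v×B) = (−1.602×10⁻¹⁹ C)·(0, -2.13×10⁶, 0) = (0, 3.41×10⁻¹³, 0) N.
|F| = 3.41×10⁻¹³ N.

|F| ≈ 3.41×10⁻¹³ N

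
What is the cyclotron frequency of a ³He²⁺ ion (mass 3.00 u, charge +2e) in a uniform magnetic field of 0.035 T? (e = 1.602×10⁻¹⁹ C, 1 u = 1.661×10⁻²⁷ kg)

f = |q|B/(2πm).
f = (3.204×10⁻¹⁹)(0.035)/(2π·4.983×10⁻²⁷) ≈ 3.6×10⁵ Hz.

f ≈ 3.6×10⁵ Hz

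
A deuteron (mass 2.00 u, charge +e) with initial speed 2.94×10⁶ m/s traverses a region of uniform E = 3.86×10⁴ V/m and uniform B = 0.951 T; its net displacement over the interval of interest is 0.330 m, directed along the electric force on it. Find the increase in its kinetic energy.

The magnetic force is always ⟂ v and does no work; only the electric force changes KE.
ΔKE = F_E · d = |q|E d = (1.602×10⁻¹⁹)(3.86×10⁴)(0.330) ≈ 2.04×10⁻¹⁵ J.

ΔKE ≈ 2.04×10⁻¹⁵ J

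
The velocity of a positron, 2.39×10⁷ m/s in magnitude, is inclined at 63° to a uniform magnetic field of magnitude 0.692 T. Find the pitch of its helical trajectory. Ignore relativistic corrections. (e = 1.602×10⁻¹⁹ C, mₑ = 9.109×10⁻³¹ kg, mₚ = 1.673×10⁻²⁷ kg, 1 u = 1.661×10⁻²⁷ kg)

p ≈ 5.60×10⁻⁴ m

v∥ = v cosθ = 2.39×10⁷·cos63° ≈ 1.085×10⁷ m/s.
T = 2πm/(|q|B) = 2π(9.109×10⁻³¹)/((1.602×10⁻¹⁹)(0.692)) ≈ 5.163×10⁻¹¹ s.
pitch = v∥ T = (1.085×10⁷)(5.163×10⁻¹¹) ≈ 5.60×10⁻⁴ m.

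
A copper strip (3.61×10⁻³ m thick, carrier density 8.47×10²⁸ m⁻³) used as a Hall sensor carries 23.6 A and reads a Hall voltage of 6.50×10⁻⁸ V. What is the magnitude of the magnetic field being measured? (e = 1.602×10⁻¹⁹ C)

B ≈ 0.135 T

From V_H = IB/(n e t), B = V_H n e t / I.
B = (6.50×10⁻⁸)(8.47×10²⁸)(1.602×10⁻¹⁹)(3.61×10⁻³)/23.6 ≈ 0.135 T.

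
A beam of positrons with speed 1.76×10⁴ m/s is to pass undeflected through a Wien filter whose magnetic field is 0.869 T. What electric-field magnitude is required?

E = 1.53×10⁴ V/m

For straight-line motion qE = qvB, so E = vB.
E = 1.76×10⁴ × 0.869 = 1.53×10⁴ V/m.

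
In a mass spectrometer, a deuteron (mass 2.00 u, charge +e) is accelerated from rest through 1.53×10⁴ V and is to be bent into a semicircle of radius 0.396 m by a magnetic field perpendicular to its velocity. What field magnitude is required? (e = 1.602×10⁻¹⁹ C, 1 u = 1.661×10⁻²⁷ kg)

B ≈ 0.0636 T

v = √(2|q|V/m) = √(2·1.602×10⁻¹⁹·1.53×10⁴/3.322×10⁻²⁷) ≈ 1.215×10⁶ m/s.
B = mv/(|q|r) = (3.322×10⁻²⁷)(1.215×10⁶)/((1.602×10⁻¹⁹)(0.396)) ≈ 0.0636 T.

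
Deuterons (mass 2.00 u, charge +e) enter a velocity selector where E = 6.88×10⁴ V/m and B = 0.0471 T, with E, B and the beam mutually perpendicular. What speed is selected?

v = 1.46×10⁶ m/s

Zero net Lorentz force requires |qE| = |q v×B|, i.e. E = vB.
v = E/B = 6.88×10⁴/0.0471 = 1.46×10⁶ m/s.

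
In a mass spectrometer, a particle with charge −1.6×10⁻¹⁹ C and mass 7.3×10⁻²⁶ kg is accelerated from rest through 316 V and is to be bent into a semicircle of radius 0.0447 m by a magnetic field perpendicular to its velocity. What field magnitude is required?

v = √(2|q|V/m) = √(2·1.6×10⁻¹⁹·316/7.3×10⁻²⁶) ≈ 3.722×10⁴ m/s.
B = mv/(|q|r) = (7.3×10⁻²⁶)(3.722×10⁴)/((1.6×10⁻¹⁹)(0.0447)) ≈ 0.380 T.

B ≈ 0.380 T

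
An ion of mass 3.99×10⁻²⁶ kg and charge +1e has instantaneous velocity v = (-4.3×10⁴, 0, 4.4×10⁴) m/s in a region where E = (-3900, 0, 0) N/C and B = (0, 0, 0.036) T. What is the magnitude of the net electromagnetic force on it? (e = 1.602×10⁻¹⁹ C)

|F| ≈ 6.72×10⁻¹⁶ N

v×B = (0, 1550, 0) N/C.
E + v×B = (-3900, 1550, 0) N/C.
F = q(E + v×B) = (1.602×10⁻¹⁹ C)·(-3900, 1550, 0) = (-6.25×10⁻¹⁶, 2.48×10⁻¹⁶, 0) N.
|F| = 6.72×10⁻¹⁶ N.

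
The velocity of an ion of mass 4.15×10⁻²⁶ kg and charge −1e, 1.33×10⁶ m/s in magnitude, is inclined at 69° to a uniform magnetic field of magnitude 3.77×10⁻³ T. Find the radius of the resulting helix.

r ≈ 85.3 m

v⊥ = v sinθ = 1.33×10⁶·sin69° ≈ 1.242×10⁶ m/s.
r = m v⊥/(|q|B) = (4.15×10⁻²⁶)(1.242×10⁶)/((1.602×10⁻¹⁹)(3.77×10⁻³)) ≈ 85.3 m.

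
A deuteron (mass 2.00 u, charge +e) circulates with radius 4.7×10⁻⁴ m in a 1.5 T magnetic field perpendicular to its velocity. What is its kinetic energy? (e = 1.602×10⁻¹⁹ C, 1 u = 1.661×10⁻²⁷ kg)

v = |q|Br/m, then KE = ½mv² = (qBr)²/(2m).
v = (1.602×10⁻¹⁹)(1.5)(4.7×10⁻⁴)/3.322×10⁻²⁷ ≈ 3.400×10⁴ m/s.
KE = ½(3.322×10⁻²⁷)(3.400×10⁴)² ≈ 1.9×10⁻¹⁸ J = 12 eV.

KE ≈ 12 eV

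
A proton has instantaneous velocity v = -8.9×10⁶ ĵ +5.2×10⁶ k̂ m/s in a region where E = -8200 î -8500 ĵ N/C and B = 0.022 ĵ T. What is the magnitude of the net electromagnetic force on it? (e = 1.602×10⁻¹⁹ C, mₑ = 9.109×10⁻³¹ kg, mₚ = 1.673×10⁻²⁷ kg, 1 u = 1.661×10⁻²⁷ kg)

v×B = (-1.14×10⁵, 0, 0) N/C.
E + v×B = (-1.23×10⁵, -8500, 0) N/C.
F = q(E + v×B) = (1.602×10⁻¹⁹ C)·(-1.23×10⁵, -8500, 0) = (-1.96×10⁻¹⁴, -1.36×10⁻¹⁵, 0) N.
|F| = 1.97×10⁻¹⁴ N.

|F| ≈ 1.97×10⁻¹⁴ N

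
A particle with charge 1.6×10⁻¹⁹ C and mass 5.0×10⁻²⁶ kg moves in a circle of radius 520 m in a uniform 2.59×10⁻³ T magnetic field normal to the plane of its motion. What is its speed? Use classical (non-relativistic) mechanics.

From |q|vB = mv²/r, v = |q|Br/m.
v = (1.6×10⁻¹⁹)(2.59×10⁻³)(520)/5.0×10⁻²⁶ ≈ 4.31×10⁶ m/s.

v ≈ 4.31×10⁶ m/s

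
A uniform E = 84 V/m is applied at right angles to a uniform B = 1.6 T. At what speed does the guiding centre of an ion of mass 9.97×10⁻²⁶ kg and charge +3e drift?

The steady drift has the magnetic force balancing the electric force, so v_d = E/B.
v_d = 84/1.6 = 52 m/s.

v_d ≈ 52 m/s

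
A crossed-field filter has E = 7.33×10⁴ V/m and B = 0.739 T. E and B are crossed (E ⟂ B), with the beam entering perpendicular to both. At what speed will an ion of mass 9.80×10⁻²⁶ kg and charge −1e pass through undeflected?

Straight-line motion ⇒ electric and magnetic forces cancel, so E = vB.
v = E/B = 7.33×10⁴/0.739 = 9.92×10⁴ m/s.
The result is independent of the particle's charge and mass.

v = 9.92×10⁴ m/s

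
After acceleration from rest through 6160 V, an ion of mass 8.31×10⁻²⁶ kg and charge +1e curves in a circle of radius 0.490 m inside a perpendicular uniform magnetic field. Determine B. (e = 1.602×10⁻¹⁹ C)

v = √(2|q|V/m) = √(2·1.602×10⁻¹⁹·6160/8.31×10⁻²⁶) ≈ 1.541×10⁵ m/s.
B = mv/(|q|r) = (8.31×10⁻²⁶)(1.541×10⁵)/((1.602×10⁻¹⁹)(0.490)) ≈ 0.163 T.

B ≈ 0.163 T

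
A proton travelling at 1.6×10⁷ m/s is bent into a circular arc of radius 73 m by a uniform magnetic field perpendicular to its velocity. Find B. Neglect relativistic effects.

B ≈ 2.3×10⁻³ T

From |q|vB = mv²/r, B = mv/(|q|r).
B = (1.673×10⁻²⁷)(1.6×10⁷)/((1.602×10⁻¹⁹)(73)) ≈ 2.3×10⁻³ T.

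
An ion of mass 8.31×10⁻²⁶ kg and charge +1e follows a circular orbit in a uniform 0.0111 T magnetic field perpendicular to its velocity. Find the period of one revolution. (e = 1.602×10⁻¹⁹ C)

The cyclotron period depends only on m, q, B: T = 2πm/(|q|B).
T = 2π(8.31×10⁻²⁶)/((1.602×10⁻¹⁹)(0.0111)) ≈ 2.94×10⁻⁴ s.

T ≈ 2.94×10⁻⁴ s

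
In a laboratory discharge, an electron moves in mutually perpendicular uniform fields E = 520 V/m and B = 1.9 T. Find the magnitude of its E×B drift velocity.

In crossed fields the guiding centre drifts at v_d = |E×B|/B² = E/B, independent of charge and mass.
v_d = 520/1.9 = 270 m/s.

v_d ≈ 270 m/s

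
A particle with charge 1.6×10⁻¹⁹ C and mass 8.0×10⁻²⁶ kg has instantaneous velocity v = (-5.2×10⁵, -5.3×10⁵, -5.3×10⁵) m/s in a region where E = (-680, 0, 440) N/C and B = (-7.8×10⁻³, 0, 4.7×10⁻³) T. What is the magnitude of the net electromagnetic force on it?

v×B = (-2490, 6580, -4130) N/C.
E + v×B = (-3170, 6580, -3690) N/C.
F = q(E + v×B) = (1.6×10⁻¹⁹ C)·(-3170, 6580, -3690) = (-5.07×10⁻¹⁶, 1.05×10⁻¹⁵, -5.91×10⁻¹⁶) N.
|F| = 1.31×10⁻¹⁵ N.

|F| ≈ 1.31×10⁻¹⁵ N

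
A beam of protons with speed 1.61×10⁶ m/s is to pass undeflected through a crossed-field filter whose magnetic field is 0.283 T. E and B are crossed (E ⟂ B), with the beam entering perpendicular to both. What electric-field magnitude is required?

E = 4.56×10⁵ V/m

For straight-line motion qE = qvB, so E = vB.
E = 1.61×10⁶ × 0.283 = 4.56×10⁵ V/m.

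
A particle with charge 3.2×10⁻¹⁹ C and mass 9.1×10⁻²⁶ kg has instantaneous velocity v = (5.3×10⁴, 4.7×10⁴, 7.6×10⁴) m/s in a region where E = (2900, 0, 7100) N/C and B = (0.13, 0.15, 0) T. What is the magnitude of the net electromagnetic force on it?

v×B = (-1.14×10⁴, 9880, 1840) N/C.
E + v×B = (-8500, 9880, 8940) N/C.
F = q(E + v×B) = (3.2×10⁻¹⁹ C)·(-8500, 9880, 8940) = (-2.72×10⁻¹⁵, 3.16×10⁻¹⁵, 2.86×10⁻¹⁵) N.
|F| = 5.06×10⁻¹⁵ N.

|F| ≈ 5.06×10⁻¹⁵ N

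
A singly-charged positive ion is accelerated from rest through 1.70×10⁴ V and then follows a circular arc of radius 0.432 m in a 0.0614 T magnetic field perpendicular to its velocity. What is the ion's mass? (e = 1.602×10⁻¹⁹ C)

Combine |q|V = ½mv² and r = mv/(|q|B): eliminate v to get m = qB²r²/(2V).
m = (1.602×10⁻¹⁹)(0.0614)²(0.432)²/(2·1.70×10⁴) ≈ 3.32×10⁻²⁷ kg.

m ≈ 3.32×10⁻²⁷ kg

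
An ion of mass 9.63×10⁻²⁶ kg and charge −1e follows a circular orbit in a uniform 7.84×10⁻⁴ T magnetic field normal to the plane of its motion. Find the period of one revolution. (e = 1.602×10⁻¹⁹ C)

The cyclotron period depends only on m, q, B: T = 2πm/(|q|B).
T = 2π(9.63×10⁻²⁶)/((1.602×10⁻¹⁹)(7.84×10⁻⁴)) ≈ 4.82×10⁻³ s.

T ≈ 4.82×10⁻³ s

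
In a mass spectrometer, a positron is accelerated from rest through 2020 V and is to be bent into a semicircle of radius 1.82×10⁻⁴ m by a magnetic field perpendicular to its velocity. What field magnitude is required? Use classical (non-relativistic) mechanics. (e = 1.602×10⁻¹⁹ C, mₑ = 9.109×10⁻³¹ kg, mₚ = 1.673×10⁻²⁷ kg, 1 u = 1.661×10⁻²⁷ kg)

v = √(2|q|V/m) = √(2·1.602×10⁻¹⁹·2020/9.109×10⁻³¹) ≈ 2.666×10⁷ m/s.
B = mv/(|q|r) = (9.109×10⁻³¹)(2.666×10⁷)/((1.602×10⁻¹⁹)(1.82×10⁻⁴)) ≈ 0.833 T.

B ≈ 0.833 T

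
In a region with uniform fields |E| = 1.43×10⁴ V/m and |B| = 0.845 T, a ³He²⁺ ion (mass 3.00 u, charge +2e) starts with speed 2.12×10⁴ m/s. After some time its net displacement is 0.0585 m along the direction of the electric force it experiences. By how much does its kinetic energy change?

ΔKE ≈ 2.68×10⁻¹⁶ J

The magnetic force is always ⟂ v and does no work; only the electric force changes KE.
ΔKE = F_E · d = |q|E d = (3.204×10⁻¹⁹)(1.43×10⁴)(0.0585) ≈ 2.68×10⁻¹⁶ J.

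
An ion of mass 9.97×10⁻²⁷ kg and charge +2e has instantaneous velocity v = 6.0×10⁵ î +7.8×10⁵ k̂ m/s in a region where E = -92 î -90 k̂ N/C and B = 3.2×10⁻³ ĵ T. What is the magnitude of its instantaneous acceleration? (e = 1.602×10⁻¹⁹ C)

v×B = (-2500, 0, 1920) N/C.
E + v×B = (-2590, 0, 1830) N/C.
F = q(E + v×B) = (3.204×10⁻¹⁹ C)·(-2590, 0, 1830) = (-8.29×10⁻¹⁶, 0, 5.86×10⁻¹⁶) N.
|a| = |F|/m = 1.016×10⁻¹⁵/9.97×10⁻²⁷ ≈ 1.02×10¹¹ m/s².

|a| ≈ 1.02×10¹¹ m/s²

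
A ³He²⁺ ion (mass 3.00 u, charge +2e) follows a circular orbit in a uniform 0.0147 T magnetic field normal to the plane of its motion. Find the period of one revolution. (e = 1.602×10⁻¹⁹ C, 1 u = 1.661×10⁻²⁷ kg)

T ≈ 6.65×10⁻⁶ s

The cyclotron period depends only on m, q, B: T = 2πm/(|q|B).
T = 2π(4.983×10⁻²⁷)/((3.204×10⁻¹⁹)(0.0147)) ≈ 6.65×10⁻⁶ s.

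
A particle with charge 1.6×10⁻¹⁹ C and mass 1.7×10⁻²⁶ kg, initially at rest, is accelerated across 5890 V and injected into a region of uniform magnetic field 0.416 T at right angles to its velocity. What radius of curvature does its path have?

Acceleration: |q|V = ½mv² ⇒ v = √(2|q|V/m) = √(2·1.6×10⁻¹⁹·5890/1.7×10⁻²⁶) ≈ 3.330×10⁵ m/s.
In the field: r = mv/(|q|B) = (1.7×10⁻²⁶)(3.330×10⁵)/((1.6×10⁻¹⁹)(0.416)) ≈ 0.0850 m.

r ≈ 0.0850 m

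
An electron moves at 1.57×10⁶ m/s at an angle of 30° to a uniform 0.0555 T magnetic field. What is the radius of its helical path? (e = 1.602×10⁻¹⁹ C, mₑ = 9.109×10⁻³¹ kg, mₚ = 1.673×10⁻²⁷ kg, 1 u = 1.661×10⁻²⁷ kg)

v⊥ = v sinθ = 1.57×10⁶·sin30° ≈ 7.850×10⁵ m/s.
r = m v⊥/(|q|B) = (9.109×10⁻³¹)(7.850×10⁵)/((1.602×10⁻¹⁹)(0.0555)) ≈ 8.04×10⁻⁵ m.

r ≈ 8.04×10⁻⁵ m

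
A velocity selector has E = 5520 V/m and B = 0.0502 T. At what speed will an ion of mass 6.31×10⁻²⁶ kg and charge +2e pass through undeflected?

Straight-line motion ⇒ electric and magnetic forces cancel, so E = vB.
v = E/B = 5520/0.0502 = 1.10×10⁵ m/s.
The result is independent of the particle's charge and mass.

v = 1.10×10⁵ m/s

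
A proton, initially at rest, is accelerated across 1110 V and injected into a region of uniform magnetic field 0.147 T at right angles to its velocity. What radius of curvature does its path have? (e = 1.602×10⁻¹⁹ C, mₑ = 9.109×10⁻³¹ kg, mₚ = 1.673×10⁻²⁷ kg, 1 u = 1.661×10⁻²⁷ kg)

Acceleration: |q|V = ½mv² ⇒ v = √(2|q|V/m) = √(2·1.602×10⁻¹⁹·1110/1.673×10⁻²⁷) ≈ 4.611×10⁵ m/s.
In the field: r = mv/(|q|B) = (1.673×10⁻²⁷)(4.611×10⁵)/((1.602×10⁻¹⁹)(0.147)) ≈ 0.0328 m.

r ≈ 0.0328 m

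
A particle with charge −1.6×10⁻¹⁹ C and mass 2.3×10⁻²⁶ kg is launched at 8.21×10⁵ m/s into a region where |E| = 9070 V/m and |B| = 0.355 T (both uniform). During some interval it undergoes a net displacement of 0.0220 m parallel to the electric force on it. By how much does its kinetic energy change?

The magnetic force is always ⟂ v and does no work; only the electric force changes KE.
ΔKE = F_E · d = |q|E d = (1.6×10⁻¹⁹)(9070)(0.0220) ≈ 3.19×10⁻¹⁷ J.

ΔKE ≈ 3.19×10⁻¹⁷ J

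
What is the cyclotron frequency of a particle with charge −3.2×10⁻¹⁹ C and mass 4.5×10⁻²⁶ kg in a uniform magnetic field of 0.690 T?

f = |q|B/(2πm).
f = (3.2×10⁻¹⁹)(0.690)/(2π·4.5×10⁻²⁶) ≈ 7.81×10⁵ Hz.

f ≈ 7.81×10⁵ Hz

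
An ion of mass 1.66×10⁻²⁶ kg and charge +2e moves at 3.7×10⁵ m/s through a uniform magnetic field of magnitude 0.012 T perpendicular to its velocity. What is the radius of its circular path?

The magnetic force provides the centripetal force: |q|vB = mv²/r.
r = mv/(|q|B) = (1.66×10⁻²⁶)(3.7×10⁵)/((3.204×10⁻¹⁹)(0.012)) ≈ 1.6 m.

r ≈ 1.6 m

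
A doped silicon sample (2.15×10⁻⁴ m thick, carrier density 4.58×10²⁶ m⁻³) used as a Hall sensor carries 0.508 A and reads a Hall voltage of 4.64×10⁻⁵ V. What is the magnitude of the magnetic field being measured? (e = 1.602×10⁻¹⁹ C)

B ≈ 1.44 T

From V_H = IB/(n e t), B = V_H n e t / I.
B = (4.64×10⁻⁵)(4.58×10²⁶)(1.602×10⁻¹⁹)(2.15×10⁻⁴)/0.508 ≈ 1.44 T.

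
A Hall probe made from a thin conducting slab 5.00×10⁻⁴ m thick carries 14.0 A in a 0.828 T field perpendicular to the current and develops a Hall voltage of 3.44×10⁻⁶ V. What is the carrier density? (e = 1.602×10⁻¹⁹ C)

n ≈ 4.21×10²⁸ m⁻³

From V_H = IB/(n e t), n = IB/(V_H e t).
n = (14.0)(0.828)/((3.44×10⁻⁶)(1.602×10⁻¹⁹)(5.00×10⁻⁴)) ≈ 4.21×10²⁸ m⁻³.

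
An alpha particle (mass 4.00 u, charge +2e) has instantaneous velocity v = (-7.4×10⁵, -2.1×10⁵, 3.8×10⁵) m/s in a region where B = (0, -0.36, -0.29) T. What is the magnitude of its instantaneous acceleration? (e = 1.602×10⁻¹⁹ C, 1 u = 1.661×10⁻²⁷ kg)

v×B = (1.98×10⁵, -2.15×10⁵, 2.66×10⁵) N/C.
F = q v×B = (3.204×10⁻¹⁹ C)·(1.98×10⁵, -2.15×10⁵, 2.66×10⁵) = (6.33×10⁻¹⁴, -6.88×10⁻¹⁴, 8.54×10⁻¹⁴) N.
|a| = |F|/m = 1.266×10⁻¹³/6.644×10⁻²⁷ ≈ 1.91×10¹³ m/s².

|a| ≈ 1.91×10¹³ m/s²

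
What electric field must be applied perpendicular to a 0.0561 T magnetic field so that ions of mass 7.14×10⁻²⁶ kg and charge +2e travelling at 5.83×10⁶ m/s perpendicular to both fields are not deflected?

For straight-line motion qE = qvB, so E = vB.
E = 5.83×10⁶ × 0.0561 = 3.27×10⁵ V/m.

E = 3.27×10⁵ V/m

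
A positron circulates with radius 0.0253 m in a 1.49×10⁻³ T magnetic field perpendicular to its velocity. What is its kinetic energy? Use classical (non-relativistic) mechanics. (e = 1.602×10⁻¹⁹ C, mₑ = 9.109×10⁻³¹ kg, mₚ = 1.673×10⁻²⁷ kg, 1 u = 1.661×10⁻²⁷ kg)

v = |q|Br/m, then KE = ½mv² = (qBr)²/(2m).
v = (1.602×10⁻¹⁹)(1.49×10⁻³)(0.0253)/9.109×10⁻³¹ ≈ 6.630×10⁶ m/s.
KE = ½(9.109×10⁻³¹)(6.630×10⁶)² ≈ 2.00×10⁻¹⁷ J = 125 eV.

KE ≈ 125 eV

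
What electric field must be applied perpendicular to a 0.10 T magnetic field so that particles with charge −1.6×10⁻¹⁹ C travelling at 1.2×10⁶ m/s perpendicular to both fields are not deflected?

E = 1.2×10⁵ V/m

For straight-line motion qE = qvB, so E = vB.
E = 1.2×10⁶ × 0.10 = 1.2×10⁵ V/m.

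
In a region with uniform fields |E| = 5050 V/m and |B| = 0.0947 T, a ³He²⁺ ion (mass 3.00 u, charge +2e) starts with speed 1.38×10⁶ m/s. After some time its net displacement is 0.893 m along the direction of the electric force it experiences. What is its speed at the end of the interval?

B does no work; ΔKE = |q|E d.
½mv_f² = ½mv₀² + |q|Ed = ½(4.983×10⁻²⁷)(1.38×10⁶)² + (3.204×10⁻¹⁹)(5050)(0.893) ≈ 4.745×10⁻¹⁵ J + 1.445×10⁻¹⁵ J ≈ 6.190×10⁻¹⁵ J.
v_f = √(2·6.190×10⁻¹⁵/4.983×10⁻²⁷) ≈ 1.58×10⁶ m/s.

v_f ≈ 1.58×10⁶ m/s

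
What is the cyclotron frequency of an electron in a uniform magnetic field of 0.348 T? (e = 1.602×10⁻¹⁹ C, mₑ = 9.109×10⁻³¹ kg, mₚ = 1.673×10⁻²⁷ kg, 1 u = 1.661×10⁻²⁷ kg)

f = |q|B/(2πm).
f = (1.602×10⁻¹⁹)(0.348)/(2π·9.109×10⁻³¹) ≈ 9.74×10⁹ Hz.

f ≈ 9.74×10⁹ Hz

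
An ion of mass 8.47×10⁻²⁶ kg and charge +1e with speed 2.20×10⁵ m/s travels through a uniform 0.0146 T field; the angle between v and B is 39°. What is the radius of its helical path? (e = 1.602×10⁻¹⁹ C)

r ≈ 5.01 m

v⊥ = v sinθ = 2.20×10⁵·sin39° ≈ 1.385×10⁵ m/s.
r = m v⊥/(|q|B) = (8.47×10⁻²⁶)(1.385×10⁵)/((1.602×10⁻¹⁹)(0.0146)) ≈ 5.01 m.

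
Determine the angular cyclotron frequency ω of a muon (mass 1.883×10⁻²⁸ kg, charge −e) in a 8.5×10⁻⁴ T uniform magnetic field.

ω ≈ 7.2×10⁵ rad/s

ω = |q|B/m.
ω = (1.602×10⁻¹⁹)(8.5×10⁻⁴)/1.883×10⁻²⁸ ≈ 7.2×10⁵ rad/s.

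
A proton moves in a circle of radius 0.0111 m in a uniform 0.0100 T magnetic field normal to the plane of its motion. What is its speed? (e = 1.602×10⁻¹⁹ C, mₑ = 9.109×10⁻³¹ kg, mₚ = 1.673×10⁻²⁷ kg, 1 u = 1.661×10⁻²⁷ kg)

v ≈ 1.06×10⁴ m/s

From |q|vB = mv²/r, v = |q|Br/m.
v = (1.602×10⁻¹⁹)(0.0100)(0.0111)/1.673×10⁻²⁷ ≈ 1.06×10⁴ m/s.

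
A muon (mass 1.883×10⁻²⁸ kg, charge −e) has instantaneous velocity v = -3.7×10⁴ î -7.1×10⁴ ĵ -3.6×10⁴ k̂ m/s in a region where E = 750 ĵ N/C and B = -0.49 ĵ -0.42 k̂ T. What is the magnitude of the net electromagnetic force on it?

v×B = (1.22×10⁴, -1.55×10⁴, 1.81×10⁴) N/C.
E + v×B = (1.22×10⁴, -1.48×10⁴, 1.81×10⁴) N/C.
F = q(E + v×B) = (−1.602×10⁻¹⁹ C)·(1.22×10⁴, -1.48×10⁴, 1.81×10⁴) = (-1.95×10⁻¹⁵, 2.37×10⁻¹⁵, -2.90×10⁻¹⁵) N.
|F| = 4.23×10⁻¹⁵ N.

|F| ≈ 4.23×10⁻¹⁵ N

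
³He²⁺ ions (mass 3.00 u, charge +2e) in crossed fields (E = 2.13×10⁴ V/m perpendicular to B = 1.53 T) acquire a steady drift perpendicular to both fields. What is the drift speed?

v_d ≈ 1.39×10⁴ m/s

In crossed fields the guiding centre drifts at v_d = |E×B|/B² = E/B, independent of charge and mass.
v_d = 2.13×10⁴/1.53 = 1.39×10⁴ m/s.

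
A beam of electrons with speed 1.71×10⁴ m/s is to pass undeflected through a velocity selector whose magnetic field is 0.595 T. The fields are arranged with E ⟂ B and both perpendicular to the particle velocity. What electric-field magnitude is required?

For straight-line motion qE = qvB, so E = vB.
E = 1.71×10⁴ × 0.595 = 1.02×10⁴ V/m.

E = 1.02×10⁴ V/m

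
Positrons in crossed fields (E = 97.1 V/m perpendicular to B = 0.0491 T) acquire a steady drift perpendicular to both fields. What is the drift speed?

The steady drift has the magnetic force balancing the electric force, so v_d = E/B.
v_d = 97.1/0.0491 = 1980 m/s.

v_d ≈ 1980 m/s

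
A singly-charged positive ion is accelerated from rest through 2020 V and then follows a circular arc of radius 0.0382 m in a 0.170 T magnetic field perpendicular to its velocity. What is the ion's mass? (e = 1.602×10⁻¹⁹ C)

m ≈ 1.67×10⁻²⁷ kg

Combine |q|V = ½mv² and r = mv/(|q|B): eliminate v to get m = qB²r²/(2V).
m = (1.602×10⁻¹⁹)(0.170)²(0.0382)²/(2·2020) ≈ 1.67×10⁻²⁷ kg.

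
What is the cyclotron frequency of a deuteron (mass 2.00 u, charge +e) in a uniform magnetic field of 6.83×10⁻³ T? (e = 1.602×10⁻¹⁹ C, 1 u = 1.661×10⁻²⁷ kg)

f ≈ 5.24×10⁴ Hz

f = |q|B/(2πm).
f = (1.602×10⁻¹⁹)(6.83×10⁻³)/(2π·3.322×10⁻²⁷) ≈ 5.24×10⁴ Hz.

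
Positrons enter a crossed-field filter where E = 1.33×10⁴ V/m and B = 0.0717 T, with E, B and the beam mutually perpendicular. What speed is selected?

For undeflected motion the electric and magnetic forces balance: qE = qvB.
v = E/B = 1.33×10⁴/0.0717 = 1.85×10⁵ m/s.

v = 1.85×10⁵ m/s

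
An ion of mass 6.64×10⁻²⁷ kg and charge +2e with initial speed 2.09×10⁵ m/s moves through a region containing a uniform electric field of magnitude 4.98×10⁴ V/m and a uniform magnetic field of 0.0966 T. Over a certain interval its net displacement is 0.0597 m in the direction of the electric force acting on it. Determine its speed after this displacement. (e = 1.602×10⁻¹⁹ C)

B does no work; ΔKE = |q|E d.
½mv_f² = ½mv₀² + |q|Ed = ½(6.64×10⁻²⁷)(2.09×10⁵)² + (3.204×10⁻¹⁹)(4.98×10⁴)(0.0597) ≈ 1.450×10⁻¹⁶ J + 9.526×10⁻¹⁶ J ≈ 1.098×10⁻¹⁵ J.
v_f = √(2·1.098×10⁻¹⁵/6.64×10⁻²⁷) ≈ 5.75×10⁵ m/s.

v_f ≈ 5.75×10⁵ m/s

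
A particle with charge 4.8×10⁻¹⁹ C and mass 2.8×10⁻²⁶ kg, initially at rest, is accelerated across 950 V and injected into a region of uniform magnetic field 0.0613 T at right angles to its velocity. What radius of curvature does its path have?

Acceleration: |q|V = ½mv² ⇒ v = √(2|q|V/m) = √(2·4.8×10⁻¹⁹·950/2.8×10⁻²⁶) ≈ 1.805×10⁵ m/s.
In the field: r = mv/(|q|B) = (2.8×10⁻²⁶)(1.805×10⁵)/((4.8×10⁻¹⁹)(0.0613)) ≈ 0.172 m.

r ≈ 0.172 m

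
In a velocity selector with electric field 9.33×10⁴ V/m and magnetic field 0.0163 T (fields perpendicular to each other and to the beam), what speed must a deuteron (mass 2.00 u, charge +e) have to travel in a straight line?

v = 5.72×10⁶ m/s

Zero net Lorentz force requires |qE| = |q v×B|, i.e. E = vB.
v = E/B = 9.33×10⁴/0.0163 = 5.72×10⁶ m/s.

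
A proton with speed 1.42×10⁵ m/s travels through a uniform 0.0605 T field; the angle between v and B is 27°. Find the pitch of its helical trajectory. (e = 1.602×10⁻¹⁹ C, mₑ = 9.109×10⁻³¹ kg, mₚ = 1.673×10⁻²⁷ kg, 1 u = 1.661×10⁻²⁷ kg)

p ≈ 0.137 m

v∥ = v cosθ = 1.42×10⁵·cos27° ≈ 1.265×10⁵ m/s.
T = 2πm/(|q|B) = 2π(1.673×10⁻²⁷)/((1.602×10⁻¹⁹)(0.0605)) ≈ 1.085×10⁻⁶ s.
pitch = v∥ T = (1.265×10⁵)(1.085×10⁻⁶) ≈ 0.137 m.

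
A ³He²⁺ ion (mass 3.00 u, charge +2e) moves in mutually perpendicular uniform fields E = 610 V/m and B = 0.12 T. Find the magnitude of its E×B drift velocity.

v_d ≈ 5100 m/s

In crossed fields the guiding centre drifts at v_d = |E×B|/B² = E/B, independent of charge and mass.
v_d = 610/0.12 = 5100 m/s.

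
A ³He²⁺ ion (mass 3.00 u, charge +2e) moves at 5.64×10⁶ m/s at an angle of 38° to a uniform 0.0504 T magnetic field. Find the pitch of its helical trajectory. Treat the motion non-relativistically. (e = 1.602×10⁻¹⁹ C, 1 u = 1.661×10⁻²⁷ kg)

v∥ = v cosθ = 5.64×10⁶·cos38° ≈ 4.444×10⁶ m/s.
T = 2πm/(|q|B) = 2π(4.983×10⁻²⁷)/((3.204×10⁻¹⁹)(0.0504)) ≈ 1.939×10⁻⁶ s.
pitch = v∥ T = (4.444×10⁶)(1.939×10⁻⁶) ≈ 8.62 m.

p ≈ 8.62 m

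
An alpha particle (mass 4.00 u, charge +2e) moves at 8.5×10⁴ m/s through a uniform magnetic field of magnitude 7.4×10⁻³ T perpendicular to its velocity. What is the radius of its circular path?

The magnetic force provides the centripetal force: |q|vB = mv²/r.
r = mv/(|q|B) = (6.644×10⁻²⁷)(8.5×10⁴)/((3.204×10⁻¹⁹)(7.4×10⁻³)) ≈ 0.24 m.

r ≈ 0.24 m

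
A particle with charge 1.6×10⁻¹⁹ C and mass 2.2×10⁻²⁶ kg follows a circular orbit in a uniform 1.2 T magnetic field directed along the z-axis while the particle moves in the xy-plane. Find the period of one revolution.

T ≈ 7.2×10⁻⁷ s

The cyclotron period depends only on m, q, B: T = 2πm/(|q|B).
T = 2π(2.2×10⁻²⁶)/((1.6×10⁻¹⁹)(1.2)) ≈ 7.2×10⁻⁷ s.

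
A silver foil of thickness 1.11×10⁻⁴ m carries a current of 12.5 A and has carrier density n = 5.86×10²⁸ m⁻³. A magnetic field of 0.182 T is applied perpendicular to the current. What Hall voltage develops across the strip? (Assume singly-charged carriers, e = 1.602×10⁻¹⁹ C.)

V_H = IB/(n e t).
V_H = (12.5)(0.182)/((5.86×10²⁸)(1.602×10⁻¹⁹)(1.11×10⁻⁴)) ≈ 2.18×10⁻⁶ V.

V_H ≈ 2.18×10⁻⁶ V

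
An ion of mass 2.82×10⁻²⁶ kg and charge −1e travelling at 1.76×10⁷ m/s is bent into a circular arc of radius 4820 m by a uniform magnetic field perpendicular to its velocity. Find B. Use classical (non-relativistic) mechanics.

From |q|vB = mv²/r, B = mv/(|q|r).
B = (2.82×10⁻²⁶)(1.76×10⁷)/((1.602×10⁻¹⁹)(4820)) ≈ 6.43×10⁻⁴ T.

B ≈ 6.43×10⁻⁴ T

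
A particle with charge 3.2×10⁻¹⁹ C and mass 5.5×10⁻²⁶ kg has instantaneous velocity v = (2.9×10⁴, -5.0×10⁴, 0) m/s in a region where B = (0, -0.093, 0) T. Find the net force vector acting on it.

v×B = (0, 0, -2700) N/C.
F = q v×B = (3.2×10⁻¹⁹ C)·(0, 0, -2700) = (0, 0, -8.63×10⁻¹⁶) N.

F ≈ (0, 0, -8.63×10⁻¹⁶) N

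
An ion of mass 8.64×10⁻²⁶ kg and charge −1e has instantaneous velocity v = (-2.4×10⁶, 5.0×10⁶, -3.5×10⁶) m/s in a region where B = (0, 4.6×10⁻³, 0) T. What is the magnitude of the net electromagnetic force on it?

|F| ≈ 3.13×10⁻¹⁵ N

v×B = (1.61×10⁴, 0, -1.10×10⁴) N/C.
F = q v×B = (−1.602×10⁻¹⁹ C)·(1.61×10⁴, 0, -1.10×10⁴) = (-2.58×10⁻¹⁵, 0, 1.77×10⁻¹⁵) N.
|F| = 3.13×10⁻¹⁵ N.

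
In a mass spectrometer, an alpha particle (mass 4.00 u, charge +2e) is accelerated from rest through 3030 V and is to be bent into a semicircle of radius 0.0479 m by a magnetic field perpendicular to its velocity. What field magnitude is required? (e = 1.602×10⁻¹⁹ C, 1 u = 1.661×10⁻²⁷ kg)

v = √(2|q|V/m) = √(2·3.204×10⁻¹⁹·3030/6.644×10⁻²⁷) ≈ 5.406×10⁵ m/s.
B = mv/(|q|r) = (6.644×10⁻²⁷)(5.406×10⁵)/((3.204×10⁻¹⁹)(0.0479)) ≈ 0.234 T.

B ≈ 0.234 T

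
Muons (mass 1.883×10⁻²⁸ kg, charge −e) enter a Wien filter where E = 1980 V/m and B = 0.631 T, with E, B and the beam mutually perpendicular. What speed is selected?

v = 3140 m/s

Zero net Lorentz force requires |qE| = |q v×B|, i.e. E = vB.
v = E/B = 1980/0.631 = 3140 m/s.
The result is independent of the particle's charge and mass.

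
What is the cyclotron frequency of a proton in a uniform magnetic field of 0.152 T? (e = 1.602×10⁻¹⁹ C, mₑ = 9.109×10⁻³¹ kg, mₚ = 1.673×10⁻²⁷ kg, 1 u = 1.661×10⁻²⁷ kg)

f = |q|B/(2πm).
f = (1.602×10⁻¹⁹)(0.152)/(2π·1.673×10⁻²⁷) ≈ 2.32×10⁶ Hz.

f ≈ 2.32×10⁶ Hz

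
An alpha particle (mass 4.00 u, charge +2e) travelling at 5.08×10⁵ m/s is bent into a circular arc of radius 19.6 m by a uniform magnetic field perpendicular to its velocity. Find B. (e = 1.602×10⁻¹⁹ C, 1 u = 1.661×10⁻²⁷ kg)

B ≈ 5.37×10⁻⁴ T

From |q|vB = mv²/r, B = mv/(|q|r).
B = (6.644×10⁻²⁷)(5.08×10⁵)/((3.204×10⁻¹⁹)(19.6)) ≈ 5.37×10⁻⁴ T.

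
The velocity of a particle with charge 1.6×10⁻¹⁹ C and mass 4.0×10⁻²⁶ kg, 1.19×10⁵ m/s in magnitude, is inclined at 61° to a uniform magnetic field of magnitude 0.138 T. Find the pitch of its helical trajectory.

v∥ = v cosθ = 1.19×10⁵·cos61° ≈ 5.769×10⁴ m/s.
T = 2πm/(|q|B) = 2π(4.0×10⁻²⁶)/((1.6×10⁻¹⁹)(0.138)) ≈ 1.138×10⁻⁵ s.
pitch = v∥ T = (5.769×10⁴)(1.138×10⁻⁵) ≈ 0.657 m.

p ≈ 0.657 m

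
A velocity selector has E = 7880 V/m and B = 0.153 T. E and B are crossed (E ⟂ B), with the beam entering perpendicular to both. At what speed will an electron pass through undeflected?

v = 5.15×10⁴ m/s

Zero net Lorentz force requires |qE| = |q v×B|, i.e. E = vB.
v = E/B = 7880/0.153 = 5.15×10⁴ m/s.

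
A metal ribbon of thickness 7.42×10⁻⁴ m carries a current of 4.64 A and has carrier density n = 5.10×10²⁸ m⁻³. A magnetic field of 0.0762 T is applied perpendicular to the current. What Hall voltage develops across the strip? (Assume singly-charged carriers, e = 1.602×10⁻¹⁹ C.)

V_H ≈ 5.83×10⁻⁸ V

V_H = IB/(n e t).
V_H = (4.64)(0.0762)/((5.10×10²⁸)(1.602×10⁻¹⁹)(7.42×10⁻⁴)) ≈ 5.83×10⁻⁸ V.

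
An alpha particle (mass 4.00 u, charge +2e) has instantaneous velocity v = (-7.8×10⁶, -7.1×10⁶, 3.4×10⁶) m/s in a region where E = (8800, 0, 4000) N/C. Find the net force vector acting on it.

Only an electric field acts, so F = qE = (3.204×10⁻¹⁹ C)·(8800, 0, 4000) = (2.82×10⁻¹⁵, 0, 1.28×10⁻¹⁵) N.

F ≈ (2.82×10⁻¹⁵, 0, 1.28×10⁻¹⁵) N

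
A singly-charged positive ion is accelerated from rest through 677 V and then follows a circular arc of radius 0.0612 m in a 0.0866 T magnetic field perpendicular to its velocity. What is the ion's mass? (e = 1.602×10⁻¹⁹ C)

m ≈ 3.32×10⁻²⁷ kg

Combine |q|V = ½mv² and r = mv/(|q|B): eliminate v to get m = qB²r²/(2V).
m = (1.602×10⁻¹⁹)(0.0866)²(0.0612)²/(2·677) ≈ 3.32×10⁻²⁷ kg.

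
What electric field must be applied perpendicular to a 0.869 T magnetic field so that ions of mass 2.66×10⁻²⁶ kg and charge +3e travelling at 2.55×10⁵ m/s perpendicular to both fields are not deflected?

E = 2.22×10⁵ V/m

For straight-line motion qE = qvB, so E = vB.
E = 2.55×10⁵ × 0.869 = 2.22×10⁵ V/m.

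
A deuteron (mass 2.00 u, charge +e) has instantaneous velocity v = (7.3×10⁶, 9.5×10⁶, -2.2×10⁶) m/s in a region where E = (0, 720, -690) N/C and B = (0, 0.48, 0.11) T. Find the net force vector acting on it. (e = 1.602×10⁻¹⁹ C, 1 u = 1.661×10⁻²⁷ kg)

F ≈ (3.37×10⁻¹³, -1.29×10⁻¹³, 5.61×10⁻¹³) N

v×B = (2.10×10⁶, -8.03×10⁵, 3.50×10⁶) N/C.
E + v×B = (2.10×10⁶, -8.02×10⁵, 3.50×10⁶) N/C.
F = q(E + v×B) = (1.602×10⁻¹⁹ C)·(2.10×10⁶, -8.02×10⁵, 3.50×10⁶) = (3.37×10⁻¹³, -1.29×10⁻¹³, 5.61×10⁻¹³) N.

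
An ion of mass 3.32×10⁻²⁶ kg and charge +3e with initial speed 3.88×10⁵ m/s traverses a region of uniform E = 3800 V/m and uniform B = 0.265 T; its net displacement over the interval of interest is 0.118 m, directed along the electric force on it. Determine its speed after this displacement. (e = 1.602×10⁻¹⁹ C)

v_f ≈ 4.04×10⁵ m/s

B does no work; ΔKE = |q|E d.
½mv_f² = ½mv₀² + |q|Ed = ½(3.32×10⁻²⁶)(3.88×10⁵)² + (4.806×10⁻¹⁹)(3800)(0.118) ≈ 2.499×10⁻¹⁵ J + 2.155×10⁻¹⁶ J ≈ 2.715×10⁻¹⁵ J.
v_f = √(2·2.715×10⁻¹⁵/3.32×10⁻²⁶) ≈ 4.04×10⁵ m/s.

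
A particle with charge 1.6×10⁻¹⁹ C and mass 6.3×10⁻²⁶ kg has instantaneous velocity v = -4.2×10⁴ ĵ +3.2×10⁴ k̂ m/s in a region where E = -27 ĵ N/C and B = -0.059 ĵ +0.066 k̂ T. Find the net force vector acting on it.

F ≈ (-1.41×10⁻¹⁶, -4.32×10⁻¹⁸, 0) N

v×B = (-884, 0, 0) N/C.
E + v×B = (-884, -27.0, 0) N/C.
F = q(E + v×B) = (1.6×10⁻¹⁹ C)·(-884, -27.0, 0) = (-1.41×10⁻¹⁶, -4.32×10⁻¹⁸, 0) N.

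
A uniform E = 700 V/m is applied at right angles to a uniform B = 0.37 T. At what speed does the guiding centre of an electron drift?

v_d ≈ 1900 m/s

The E×B drift speed is v_d = E/B.
v_d = 700/0.37 = 1900 m/s.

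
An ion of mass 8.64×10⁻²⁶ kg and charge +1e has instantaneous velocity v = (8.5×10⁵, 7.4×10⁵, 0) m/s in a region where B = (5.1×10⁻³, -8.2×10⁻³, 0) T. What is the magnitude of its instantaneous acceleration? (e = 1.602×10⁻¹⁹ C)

v×B = (0, 0, -1.07×10⁴) N/C.
F = q v×B = (1.602×10⁻¹⁹ C)·(0, 0, -1.07×10⁴) = (0, 0, -1.72×10⁻¹⁵) N.
|a| = |F|/m = 1.721×10⁻¹⁵/8.64×10⁻²⁶ ≈ 1.99×10¹⁰ m/s².

|a| ≈ 1.99×10¹⁰ m/s²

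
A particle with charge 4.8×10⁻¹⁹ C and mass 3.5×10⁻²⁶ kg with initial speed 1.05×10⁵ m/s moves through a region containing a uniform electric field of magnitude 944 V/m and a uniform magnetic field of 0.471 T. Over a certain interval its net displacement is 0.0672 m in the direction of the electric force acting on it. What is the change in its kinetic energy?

The magnetic force is always ⟂ v and does no work; only the electric force changes KE.
ΔKE = F_E · d = |q|E d = (4.8×10⁻¹⁹)(944)(0.0672) ≈ 3.04×10⁻¹⁷ J.

ΔKE ≈ 3.04×10⁻¹⁷ J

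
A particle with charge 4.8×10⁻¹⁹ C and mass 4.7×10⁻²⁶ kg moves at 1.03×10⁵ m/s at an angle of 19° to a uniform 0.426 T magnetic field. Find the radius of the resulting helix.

v⊥ = v sinθ = 1.03×10⁵·sin19° ≈ 3.353×10⁴ m/s.
r = m v⊥/(|q|B) = (4.7×10⁻²⁶)(3.353×10⁴)/((4.8×10⁻¹⁹)(0.426)) ≈ 7.71×10⁻³ m.

r ≈ 7.71×10⁻³ m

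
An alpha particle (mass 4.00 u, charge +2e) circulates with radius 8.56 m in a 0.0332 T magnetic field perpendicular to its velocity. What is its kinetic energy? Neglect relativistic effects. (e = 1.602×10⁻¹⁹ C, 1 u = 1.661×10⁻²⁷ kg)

v = |q|Br/m, then KE = ½mv² = (qBr)²/(2m).
v = (3.204×10⁻¹⁹)(0.0332)(8.56)/6.644×10⁻²⁷ ≈ 1.370×10⁷ m/s.
KE = ½(6.644×10⁻²⁷)(1.370×10⁷)² ≈ 6.24×10⁻¹³ J = 3.89×10⁶ eV.

KE ≈ 3.89×10⁶ eV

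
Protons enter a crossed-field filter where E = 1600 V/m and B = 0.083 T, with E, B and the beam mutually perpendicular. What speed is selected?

Zero net Lorentz force requires |qE| = |q v×B|, i.e. E = vB.
v = E/B = 1600/0.083 = 1.9×10⁴ m/s.
The result is independent of the particle's charge and mass.

v = 1.9×10⁴ m/s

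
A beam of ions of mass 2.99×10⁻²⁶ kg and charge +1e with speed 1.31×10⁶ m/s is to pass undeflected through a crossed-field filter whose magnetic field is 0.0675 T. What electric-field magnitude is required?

For straight-line motion qE = qvB, so E = vB.
E = 1.31×10⁶ × 0.0675 = 8.84×10⁴ V/m.

E = 8.84×10⁴ V/m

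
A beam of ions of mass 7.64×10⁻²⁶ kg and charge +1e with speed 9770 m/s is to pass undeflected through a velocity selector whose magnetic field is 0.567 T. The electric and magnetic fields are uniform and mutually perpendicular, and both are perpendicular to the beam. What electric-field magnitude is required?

For straight-line motion qE = qvB, so E = vB.
E = 9770 × 0.567 = 5540 V/m.

E = 5540 V/m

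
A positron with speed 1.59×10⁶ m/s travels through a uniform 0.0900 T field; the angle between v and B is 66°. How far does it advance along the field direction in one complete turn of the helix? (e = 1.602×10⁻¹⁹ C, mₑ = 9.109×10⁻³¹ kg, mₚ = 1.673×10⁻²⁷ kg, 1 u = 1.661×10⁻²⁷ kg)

p ≈ 2.57×10⁻⁴ m

v∥ = v cosθ = 1.59×10⁶·cos66° ≈ 6.467×10⁵ m/s.
T = 2πm/(|q|B) = 2π(9.109×10⁻³¹)/((1.602×10⁻¹⁹)(0.0900)) ≈ 3.970×10⁻¹⁰ s.
pitch = v∥ T = (6.467×10⁵)(3.970×10⁻¹⁰) ≈ 2.57×10⁻⁴ m.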